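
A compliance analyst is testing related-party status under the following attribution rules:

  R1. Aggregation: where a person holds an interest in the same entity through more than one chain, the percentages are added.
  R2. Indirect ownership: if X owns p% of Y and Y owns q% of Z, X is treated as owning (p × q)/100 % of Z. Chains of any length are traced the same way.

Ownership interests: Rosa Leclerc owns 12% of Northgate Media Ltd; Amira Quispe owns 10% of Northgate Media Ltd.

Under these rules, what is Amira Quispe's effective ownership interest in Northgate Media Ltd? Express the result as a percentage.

Direct interest in Northgate Media Ltd: 10%.

10%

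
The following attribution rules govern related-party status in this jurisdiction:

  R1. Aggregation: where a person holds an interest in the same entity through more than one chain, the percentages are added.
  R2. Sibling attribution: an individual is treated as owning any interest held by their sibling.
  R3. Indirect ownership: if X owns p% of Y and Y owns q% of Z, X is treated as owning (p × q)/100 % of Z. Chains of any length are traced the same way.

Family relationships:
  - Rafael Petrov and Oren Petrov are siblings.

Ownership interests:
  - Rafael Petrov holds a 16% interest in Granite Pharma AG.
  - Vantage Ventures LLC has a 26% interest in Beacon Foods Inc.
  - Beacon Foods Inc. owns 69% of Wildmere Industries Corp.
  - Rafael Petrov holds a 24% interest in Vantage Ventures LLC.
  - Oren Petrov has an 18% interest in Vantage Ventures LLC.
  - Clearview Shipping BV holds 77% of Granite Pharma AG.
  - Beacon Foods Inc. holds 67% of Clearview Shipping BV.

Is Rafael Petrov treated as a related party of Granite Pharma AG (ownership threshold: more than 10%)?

Yes

By sibling attribution (R2), Rafael Petrov is treated as also owning Oren Petrov's interest in Vantage Ventures LLC, giving 24% + 18% = 42%.
Chain via Vantage Ventures LLC → Beacon Foods Inc. → Clearview Shipping BV (R3): 42% × 26% × 67% × 77% = 5.633628% of Granite Pharma AG.
Direct interest in Granite Pharma AG: 16%.
Aggregating (R1): 5.633628% + 16% = 21.633628%.
21.633628% exceeds the 10% threshold, so Rafael is a related party to Granite Pharma AG.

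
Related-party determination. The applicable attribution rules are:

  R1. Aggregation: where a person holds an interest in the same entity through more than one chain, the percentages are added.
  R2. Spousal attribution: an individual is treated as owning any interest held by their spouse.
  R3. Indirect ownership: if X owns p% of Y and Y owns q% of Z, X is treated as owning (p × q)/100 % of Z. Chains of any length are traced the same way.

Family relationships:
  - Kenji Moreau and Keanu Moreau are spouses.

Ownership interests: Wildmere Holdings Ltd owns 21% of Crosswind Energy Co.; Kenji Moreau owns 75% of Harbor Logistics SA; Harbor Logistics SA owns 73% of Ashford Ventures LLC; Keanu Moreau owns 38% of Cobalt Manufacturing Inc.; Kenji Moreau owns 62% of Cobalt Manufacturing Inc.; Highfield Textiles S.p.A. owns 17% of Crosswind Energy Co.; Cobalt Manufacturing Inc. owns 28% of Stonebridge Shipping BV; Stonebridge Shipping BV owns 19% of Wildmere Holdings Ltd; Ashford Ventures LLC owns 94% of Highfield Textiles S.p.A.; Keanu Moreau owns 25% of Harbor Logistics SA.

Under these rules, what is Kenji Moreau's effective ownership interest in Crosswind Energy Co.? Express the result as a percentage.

By spousal attribution (R2), Kenji Moreau is treated as also owning Keanu Moreau's interest in Cobalt Manufacturing Inc, giving 62% + 38% = 100%.
By spousal attribution (R2), Kenji Moreau is treated as also owning Keanu Moreau's interest in Harbor Logistics SA, giving 75% + 25% = 100%.
Chain via Cobalt Manufacturing Inc. → Stonebridge Shipping BV → Wildmere Holdings Ltd (R3): 100% × 28% × 19% × 21% = 1.1172% of Crosswind Energy Co.
Chain via Harbor Logistics SA → Ashford Ventures LLC → Highfield Textiles S.p.A. (R3): 100% × 73% × 94% × 17% = 11.6654% of Crosswind Energy Co.
Aggregating (R1): 1.1172% + 11.6654% = 12.7826%.

12.7826%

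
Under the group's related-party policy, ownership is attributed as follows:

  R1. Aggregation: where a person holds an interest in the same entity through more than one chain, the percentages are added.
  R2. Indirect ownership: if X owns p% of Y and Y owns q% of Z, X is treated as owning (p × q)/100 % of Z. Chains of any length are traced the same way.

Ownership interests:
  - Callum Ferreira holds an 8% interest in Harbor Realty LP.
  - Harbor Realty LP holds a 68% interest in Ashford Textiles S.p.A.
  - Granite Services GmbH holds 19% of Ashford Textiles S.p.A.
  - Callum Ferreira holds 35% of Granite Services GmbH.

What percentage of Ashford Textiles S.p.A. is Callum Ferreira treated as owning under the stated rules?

Chain via Granite Services GmbH (R2): 35% × 19% = 6.65% of Ashford Textiles S.p.A.
Chain via Harbor Realty LP (R2): 8% × 68% = 5.44% of Ashford Textiles S.p.A.
Aggregating (R1): 6.65% + 5.44% = 12.09%.

12.09%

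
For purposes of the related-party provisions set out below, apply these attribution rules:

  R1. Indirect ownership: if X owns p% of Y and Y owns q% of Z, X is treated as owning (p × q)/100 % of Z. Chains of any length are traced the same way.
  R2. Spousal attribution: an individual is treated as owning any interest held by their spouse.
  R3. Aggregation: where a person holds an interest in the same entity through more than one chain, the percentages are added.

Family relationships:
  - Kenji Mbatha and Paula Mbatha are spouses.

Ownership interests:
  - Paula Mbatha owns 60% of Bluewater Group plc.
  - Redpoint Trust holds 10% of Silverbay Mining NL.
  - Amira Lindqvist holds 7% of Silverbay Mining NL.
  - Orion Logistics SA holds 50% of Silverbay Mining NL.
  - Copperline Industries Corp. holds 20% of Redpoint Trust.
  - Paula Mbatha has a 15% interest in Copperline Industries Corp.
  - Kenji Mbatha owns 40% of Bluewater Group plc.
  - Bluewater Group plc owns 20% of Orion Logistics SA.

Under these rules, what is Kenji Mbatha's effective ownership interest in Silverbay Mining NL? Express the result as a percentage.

By spousal attribution (R2), Kenji Mbatha is treated as also owning Paula Mbatha's interest in Bluewater Group plc, giving 40% + 60% = 100%.
By spousal attribution (R2), Kenji Mbatha is treated as owning Paula Mbatha's 15% interest in Copperline Industries Corp.
Chain via Bluewater Group plc → Orion Logistics SA (R1): 100% × 20% × 50% = 10% of Silverbay Mining NL.
Chain via Copperline Industries Corp. → Redpoint Trust (R1): 15% × 20% × 10% = 0.3% of Silverbay Mining NL.
Aggregating (R3): 10% + 0.3% = 10.3%.

10.3%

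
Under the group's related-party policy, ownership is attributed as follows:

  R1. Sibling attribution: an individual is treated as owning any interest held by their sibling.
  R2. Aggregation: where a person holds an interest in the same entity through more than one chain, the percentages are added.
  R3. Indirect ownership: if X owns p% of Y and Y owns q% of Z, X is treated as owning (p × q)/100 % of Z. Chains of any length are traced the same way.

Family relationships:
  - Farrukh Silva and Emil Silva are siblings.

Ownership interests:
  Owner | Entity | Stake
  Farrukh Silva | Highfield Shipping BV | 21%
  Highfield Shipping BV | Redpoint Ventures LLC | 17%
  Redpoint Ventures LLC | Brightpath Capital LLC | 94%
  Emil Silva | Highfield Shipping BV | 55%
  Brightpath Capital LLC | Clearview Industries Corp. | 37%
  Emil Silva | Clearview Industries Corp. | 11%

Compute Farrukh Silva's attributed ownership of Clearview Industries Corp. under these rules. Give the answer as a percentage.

15.493576%

By sibling attribution (R1), Farrukh Silva is treated as also owning Emil Silva's interest in Highfield Shipping BV, giving 21% + 55% = 76%.
By sibling attribution (R1), Farrukh Silva is treated as owning Emil Silva's 11% interest in Clearview Industries Corp.
Chain via Highfield Shipping BV → Redpoint Ventures LLC → Brightpath Capital LLC (R3): 76% × 17% × 94% × 37% = 4.493576% of Clearview Industries Corp.
Direct interest in Clearview Industries Corp: 11%.
Aggregating (R2): 4.493576% + 11% = 15.493576%.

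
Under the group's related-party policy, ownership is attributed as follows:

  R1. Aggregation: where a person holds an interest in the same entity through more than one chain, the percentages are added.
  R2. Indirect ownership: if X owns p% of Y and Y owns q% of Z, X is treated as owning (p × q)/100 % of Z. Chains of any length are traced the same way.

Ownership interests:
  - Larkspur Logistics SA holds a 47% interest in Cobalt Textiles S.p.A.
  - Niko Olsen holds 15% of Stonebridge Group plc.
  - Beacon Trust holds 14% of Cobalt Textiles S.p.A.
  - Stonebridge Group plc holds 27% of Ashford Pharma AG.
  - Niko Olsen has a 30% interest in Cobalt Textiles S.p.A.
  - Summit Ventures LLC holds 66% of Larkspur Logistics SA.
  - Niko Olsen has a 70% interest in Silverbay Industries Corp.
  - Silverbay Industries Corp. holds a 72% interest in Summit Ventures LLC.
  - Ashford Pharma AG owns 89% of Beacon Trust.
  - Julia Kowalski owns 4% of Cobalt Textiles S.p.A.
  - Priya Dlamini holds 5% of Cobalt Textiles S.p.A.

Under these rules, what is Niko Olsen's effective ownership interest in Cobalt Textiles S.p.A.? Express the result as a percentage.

46.13871%

Chain via Silverbay Industries Corp. → Summit Ventures LLC → Larkspur Logistics SA (R2): 70% × 72% × 66% × 47% = 15.63408% of Cobalt Textiles S.p.A.
Chain via Stonebridge Group plc → Ashford Pharma AG → Beacon Trust (R2): 15% × 27% × 89% × 14% = 0.50463% of Cobalt Textiles S.p.A.
Direct interest in Cobalt Textiles S.p.A: 30%.
Aggregating (R1): 15.63408% + 0.50463% + 30% = 46.13871%.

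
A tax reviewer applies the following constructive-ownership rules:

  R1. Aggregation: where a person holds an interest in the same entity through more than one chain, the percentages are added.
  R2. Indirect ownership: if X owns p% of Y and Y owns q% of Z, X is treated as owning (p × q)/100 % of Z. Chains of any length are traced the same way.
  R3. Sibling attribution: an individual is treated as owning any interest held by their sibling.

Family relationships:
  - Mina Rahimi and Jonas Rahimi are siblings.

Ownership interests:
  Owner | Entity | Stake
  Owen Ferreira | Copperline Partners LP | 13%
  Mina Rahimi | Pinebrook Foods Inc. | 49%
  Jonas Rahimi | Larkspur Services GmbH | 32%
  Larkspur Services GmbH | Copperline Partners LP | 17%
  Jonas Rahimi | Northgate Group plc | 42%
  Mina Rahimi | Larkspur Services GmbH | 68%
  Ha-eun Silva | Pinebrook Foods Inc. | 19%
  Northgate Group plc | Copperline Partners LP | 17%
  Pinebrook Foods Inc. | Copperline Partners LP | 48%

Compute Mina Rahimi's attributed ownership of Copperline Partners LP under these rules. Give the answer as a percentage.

By sibling attribution (R3), Mina Rahimi is treated as also owning Jonas Rahimi's interest in Larkspur Services GmbH, giving 68% + 32% = 100%.
By sibling attribution (R3), Mina Rahimi is treated as owning Jonas Rahimi's 42% interest in Northgate Group plc.
Chain via Pinebrook Foods Inc. (R2): 49% × 48% = 23.52% of Copperline Partners LP.
Chain via Larkspur Services GmbH (R2): 100% × 17% = 17% of Copperline Partners LP.
Chain via Northgate Group plc (R2): 42% × 17% = 7.14% of Copperline Partners LP.
Aggregating (R1): 23.52% + 17% + 7.14% = 47.66%.

47.66%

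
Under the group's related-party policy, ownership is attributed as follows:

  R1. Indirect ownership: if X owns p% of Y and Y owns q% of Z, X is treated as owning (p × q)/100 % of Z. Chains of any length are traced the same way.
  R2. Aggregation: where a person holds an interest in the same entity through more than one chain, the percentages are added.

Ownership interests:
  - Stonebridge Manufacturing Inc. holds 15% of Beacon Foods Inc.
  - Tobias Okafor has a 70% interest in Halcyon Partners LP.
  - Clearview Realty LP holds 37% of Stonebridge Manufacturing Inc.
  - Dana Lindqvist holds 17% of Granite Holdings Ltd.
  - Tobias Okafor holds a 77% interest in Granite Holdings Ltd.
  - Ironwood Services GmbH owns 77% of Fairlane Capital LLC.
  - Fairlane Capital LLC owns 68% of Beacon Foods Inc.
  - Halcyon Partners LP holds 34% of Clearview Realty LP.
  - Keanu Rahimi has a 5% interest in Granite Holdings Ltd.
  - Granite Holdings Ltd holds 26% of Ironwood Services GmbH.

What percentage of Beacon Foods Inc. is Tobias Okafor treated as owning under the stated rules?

Chain via Granite Holdings Ltd → Ironwood Services GmbH → Fairlane Capital LLC (R1): 77% × 26% × 77% × 68% = 10.482472% of Beacon Foods Inc.
Chain via Halcyon Partners LP → Clearview Realty LP → Stonebridge Manufacturing Inc. (R1): 70% × 34% × 37% × 15% = 1.3209% of Beacon Foods Inc.
Aggregating (R2): 10.482472% + 1.3209% = 11.803372%.

11.803372%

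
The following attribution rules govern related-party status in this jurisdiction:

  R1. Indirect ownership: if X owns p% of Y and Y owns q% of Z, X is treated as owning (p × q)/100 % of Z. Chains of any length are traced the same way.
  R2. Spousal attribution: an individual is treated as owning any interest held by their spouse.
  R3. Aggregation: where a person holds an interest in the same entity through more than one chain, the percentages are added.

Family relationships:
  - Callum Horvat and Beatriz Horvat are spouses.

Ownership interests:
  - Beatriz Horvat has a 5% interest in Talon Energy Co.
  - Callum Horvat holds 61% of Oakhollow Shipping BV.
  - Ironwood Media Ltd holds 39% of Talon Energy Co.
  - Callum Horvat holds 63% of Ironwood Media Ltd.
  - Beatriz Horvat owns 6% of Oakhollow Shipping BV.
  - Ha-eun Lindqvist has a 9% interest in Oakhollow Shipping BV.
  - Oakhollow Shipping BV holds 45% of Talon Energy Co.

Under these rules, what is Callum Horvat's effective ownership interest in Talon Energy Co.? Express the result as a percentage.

59.72%

By spousal attribution (R2), Callum Horvat is treated as also owning Beatriz Horvat's interest in Oakhollow Shipping BV, giving 61% + 6% = 67%.
By spousal attribution (R2), Callum Horvat is treated as owning Beatriz Horvat's 5% interest in Talon Energy Co.
Chain via Oakhollow Shipping BV (R1): 67% × 45% = 30.15% of Talon Energy Co.
Chain via Ironwood Media Ltd (R1): 63% × 39% = 24.57% of Talon Energy Co.
Direct interest in Talon Energy Co: 5%.
Aggregating (R3): 30.15% + 24.57% + 5% = 59.72%.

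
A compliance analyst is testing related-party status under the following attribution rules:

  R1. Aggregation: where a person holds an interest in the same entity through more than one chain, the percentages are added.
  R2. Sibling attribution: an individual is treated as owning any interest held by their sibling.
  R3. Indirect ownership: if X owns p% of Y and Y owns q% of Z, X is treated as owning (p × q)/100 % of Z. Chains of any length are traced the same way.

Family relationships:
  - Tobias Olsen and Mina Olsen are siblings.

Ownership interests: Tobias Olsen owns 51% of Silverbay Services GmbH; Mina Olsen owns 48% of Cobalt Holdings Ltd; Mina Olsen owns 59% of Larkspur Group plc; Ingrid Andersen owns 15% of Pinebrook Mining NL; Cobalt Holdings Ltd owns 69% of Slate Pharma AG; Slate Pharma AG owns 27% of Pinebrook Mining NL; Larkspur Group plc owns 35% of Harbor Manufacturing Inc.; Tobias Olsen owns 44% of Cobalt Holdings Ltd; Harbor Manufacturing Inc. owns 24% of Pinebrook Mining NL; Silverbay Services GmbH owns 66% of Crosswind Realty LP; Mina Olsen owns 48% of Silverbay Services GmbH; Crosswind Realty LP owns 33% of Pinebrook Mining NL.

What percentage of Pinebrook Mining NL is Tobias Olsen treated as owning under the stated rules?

By sibling attribution (R2), Tobias Olsen is treated as also owning Mina Olsen's interest in Cobalt Holdings Ltd, giving 44% + 48% = 92%.
By sibling attribution (R2), Tobias Olsen is treated as also owning Mina Olsen's interest in Silverbay Services GmbH, giving 51% + 48% = 99%.
By sibling attribution (R2), Tobias Olsen is treated as owning Mina Olsen's 59% interest in Larkspur Group plc.
Chain via Cobalt Holdings Ltd → Slate Pharma AG (R3): 92% × 69% × 27% = 17.1396% of Pinebrook Mining NL.
Chain via Silverbay Services GmbH → Crosswind Realty LP (R3): 99% × 66% × 33% = 21.5622% of Pinebrook Mining NL.
Chain via Larkspur Group plc → Harbor Manufacturing Inc. (R3): 59% × 35% × 24% = 4.956% of Pinebrook Mining NL.
Aggregating (R1): 17.1396% + 21.5622% + 4.956% = 43.6578%.

43.6578%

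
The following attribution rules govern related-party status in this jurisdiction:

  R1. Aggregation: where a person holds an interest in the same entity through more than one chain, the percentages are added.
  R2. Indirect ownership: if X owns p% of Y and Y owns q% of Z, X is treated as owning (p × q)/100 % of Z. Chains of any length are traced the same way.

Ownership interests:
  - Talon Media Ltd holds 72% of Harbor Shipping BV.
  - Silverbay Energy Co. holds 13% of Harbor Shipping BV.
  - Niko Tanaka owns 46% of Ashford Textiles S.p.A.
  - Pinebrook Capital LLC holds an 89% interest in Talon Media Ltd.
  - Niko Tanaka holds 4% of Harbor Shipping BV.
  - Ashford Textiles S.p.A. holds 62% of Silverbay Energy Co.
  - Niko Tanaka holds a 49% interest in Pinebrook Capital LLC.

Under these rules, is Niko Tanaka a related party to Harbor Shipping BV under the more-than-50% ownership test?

Chain via Ashford Textiles S.p.A. → Silverbay Energy Co. (R2): 46% × 62% × 13% = 3.7076% of Harbor Shipping BV.
Chain via Pinebrook Capital LLC → Talon Media Ltd (R2): 49% × 89% × 72% = 31.3992% of Harbor Shipping BV.
Direct interest in Harbor Shipping BV: 4%.
Aggregating (R1): 3.7076% + 31.3992% + 4% = 39.1068%.
39.1068% does not exceed the 50% threshold, so Niko is not a related party to Harbor Shipping BV.

No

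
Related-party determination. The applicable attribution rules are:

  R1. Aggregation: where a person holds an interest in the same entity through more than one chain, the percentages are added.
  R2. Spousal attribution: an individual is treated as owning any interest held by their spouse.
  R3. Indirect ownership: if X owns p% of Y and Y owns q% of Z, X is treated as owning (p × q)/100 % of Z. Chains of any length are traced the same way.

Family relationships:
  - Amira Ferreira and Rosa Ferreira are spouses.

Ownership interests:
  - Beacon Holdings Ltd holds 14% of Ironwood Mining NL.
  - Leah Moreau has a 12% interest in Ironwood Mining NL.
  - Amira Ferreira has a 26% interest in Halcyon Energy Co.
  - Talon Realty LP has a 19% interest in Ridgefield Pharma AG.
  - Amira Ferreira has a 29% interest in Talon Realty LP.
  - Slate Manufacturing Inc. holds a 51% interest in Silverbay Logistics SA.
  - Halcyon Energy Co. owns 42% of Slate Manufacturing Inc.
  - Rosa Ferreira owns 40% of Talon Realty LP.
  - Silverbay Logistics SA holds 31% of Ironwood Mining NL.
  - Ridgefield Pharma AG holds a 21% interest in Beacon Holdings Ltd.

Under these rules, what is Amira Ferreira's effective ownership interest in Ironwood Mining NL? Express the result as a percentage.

By spousal attribution (R2), Amira Ferreira is treated as also owning Rosa Ferreira's interest in Talon Realty LP, giving 29% + 40% = 69%.
Chain via Halcyon Energy Co. → Slate Manufacturing Inc. → Silverbay Logistics SA (R3): 26% × 42% × 51% × 31% = 1.726452% of Ironwood Mining NL.
Chain via Talon Realty LP → Ridgefield Pharma AG → Beacon Holdings Ltd (R3): 69% × 19% × 21% × 14% = 0.385434% of Ironwood Mining NL.
Aggregating (R1): 1.726452% + 0.385434% = 2.111886%.

2.111886%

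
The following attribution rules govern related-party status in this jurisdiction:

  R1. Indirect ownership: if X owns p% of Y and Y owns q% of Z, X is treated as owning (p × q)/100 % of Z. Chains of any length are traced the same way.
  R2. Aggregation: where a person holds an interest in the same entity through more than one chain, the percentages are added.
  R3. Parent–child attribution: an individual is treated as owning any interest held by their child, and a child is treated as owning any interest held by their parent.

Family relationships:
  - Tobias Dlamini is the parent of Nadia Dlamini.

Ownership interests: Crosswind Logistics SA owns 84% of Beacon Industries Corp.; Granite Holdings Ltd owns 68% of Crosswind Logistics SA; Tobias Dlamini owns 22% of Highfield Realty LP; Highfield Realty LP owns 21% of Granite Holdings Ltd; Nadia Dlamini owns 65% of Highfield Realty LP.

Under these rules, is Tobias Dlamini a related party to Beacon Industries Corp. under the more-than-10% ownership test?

Yes

By parent–child attribution (R3), Tobias Dlamini is treated as also owning Nadia Dlamini's interest in Highfield Realty LP, giving 22% + 65% = 87%.
Chain via Highfield Realty LP → Granite Holdings Ltd → Crosswind Logistics SA (R1): 87% × 21% × 68% × 84% = 10.435824% of Beacon Industries Corp.
10.435824% exceeds the 10% threshold, so Tobias is a related party to Beacon Industries Corp.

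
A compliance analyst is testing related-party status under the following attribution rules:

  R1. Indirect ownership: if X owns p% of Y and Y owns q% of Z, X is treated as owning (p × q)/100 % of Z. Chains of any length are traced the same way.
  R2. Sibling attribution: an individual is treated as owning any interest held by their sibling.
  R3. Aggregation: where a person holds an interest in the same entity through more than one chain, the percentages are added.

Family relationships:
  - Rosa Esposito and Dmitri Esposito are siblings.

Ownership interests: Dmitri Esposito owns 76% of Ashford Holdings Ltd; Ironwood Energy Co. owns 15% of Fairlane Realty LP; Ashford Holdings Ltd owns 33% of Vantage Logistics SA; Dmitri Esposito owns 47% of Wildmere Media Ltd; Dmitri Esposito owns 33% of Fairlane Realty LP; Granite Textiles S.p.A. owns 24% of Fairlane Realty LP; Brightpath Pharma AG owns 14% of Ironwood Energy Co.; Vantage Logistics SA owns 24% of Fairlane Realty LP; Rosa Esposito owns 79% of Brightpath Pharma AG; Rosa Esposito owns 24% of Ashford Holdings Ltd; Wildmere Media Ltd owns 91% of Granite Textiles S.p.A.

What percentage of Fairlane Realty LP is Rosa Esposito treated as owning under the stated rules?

By sibling attribution (R2), Rosa Esposito is treated as also owning Dmitri Esposito's interest in Ashford Holdings Ltd, giving 24% + 76% = 100%.
By sibling attribution (R2), Rosa Esposito is treated as owning Dmitri Esposito's 47% interest in Wildmere Media Ltd.
By sibling attribution (R2), Rosa Esposito is treated as owning Dmitri Esposito's 33% interest in Fairlane Realty LP.
Chain via Ashford Holdings Ltd → Vantage Logistics SA (R1): 100% × 33% × 24% = 7.92% of Fairlane Realty LP.
Chain via Brightpath Pharma AG → Ironwood Energy Co. (R1): 79% × 14% × 15% = 1.659% of Fairlane Realty LP.
Chain via Wildmere Media Ltd → Granite Textiles S.p.A. (R1): 47% × 91% × 24% = 10.2648% of Fairlane Realty LP.
Direct interest in Fairlane Realty LP: 33%.
Aggregating (R3): 7.92% + 1.659% + 10.2648% + 33% = 52.8438%.

52.8438%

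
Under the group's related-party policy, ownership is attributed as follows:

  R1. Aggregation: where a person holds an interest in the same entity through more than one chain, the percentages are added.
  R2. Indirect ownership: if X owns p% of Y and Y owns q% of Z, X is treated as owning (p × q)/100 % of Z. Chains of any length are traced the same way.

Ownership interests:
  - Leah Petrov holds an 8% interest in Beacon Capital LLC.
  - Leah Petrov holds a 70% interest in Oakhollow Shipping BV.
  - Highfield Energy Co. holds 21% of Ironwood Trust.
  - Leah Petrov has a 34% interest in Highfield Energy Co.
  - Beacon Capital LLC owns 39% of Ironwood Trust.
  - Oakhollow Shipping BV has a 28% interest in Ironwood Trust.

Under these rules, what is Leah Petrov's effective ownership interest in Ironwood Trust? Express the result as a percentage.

Chain via Oakhollow Shipping BV (R2): 70% × 28% = 19.6% of Ironwood Trust.
Chain via Beacon Capital LLC (R2): 8% × 39% = 3.12% of Ironwood Trust.
Chain via Highfield Energy Co. (R2): 34% × 21% = 7.14% of Ironwood Trust.
Aggregating (R1): 19.6% + 3.12% + 7.14% = 29.86%.

29.86%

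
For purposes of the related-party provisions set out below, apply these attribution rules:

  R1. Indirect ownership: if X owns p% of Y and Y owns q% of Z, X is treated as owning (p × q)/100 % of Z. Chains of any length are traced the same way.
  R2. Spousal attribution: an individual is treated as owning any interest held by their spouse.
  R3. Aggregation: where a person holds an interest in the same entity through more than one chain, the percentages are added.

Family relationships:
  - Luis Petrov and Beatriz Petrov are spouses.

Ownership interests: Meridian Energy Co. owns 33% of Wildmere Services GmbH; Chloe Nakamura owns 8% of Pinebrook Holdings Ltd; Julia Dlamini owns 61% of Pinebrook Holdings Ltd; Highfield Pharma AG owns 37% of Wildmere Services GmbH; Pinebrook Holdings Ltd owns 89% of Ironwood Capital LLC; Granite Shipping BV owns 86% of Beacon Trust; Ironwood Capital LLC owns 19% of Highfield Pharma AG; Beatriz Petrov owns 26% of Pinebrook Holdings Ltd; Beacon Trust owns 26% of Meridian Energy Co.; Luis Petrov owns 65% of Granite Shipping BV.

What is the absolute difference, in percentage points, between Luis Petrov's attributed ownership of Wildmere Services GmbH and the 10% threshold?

By spousal attribution (R2), Luis Petrov is treated as owning Beatriz Petrov's 26% interest in Pinebrook Holdings Ltd.
Chain via Granite Shipping BV → Beacon Trust → Meridian Energy Co. (R1): 65% × 86% × 26% × 33% = 4.79622% of Wildmere Services GmbH.
Chain via Pinebrook Holdings Ltd → Ironwood Capital LLC → Highfield Pharma AG (R1): 26% × 89% × 19% × 37% = 1.626742% of Wildmere Services GmbH.
Aggregating (R3): 4.79622% + 1.626742% = 6.422962%.
6.422962% falls short of the 10% threshold by 3.577038 percentage points.

3.577038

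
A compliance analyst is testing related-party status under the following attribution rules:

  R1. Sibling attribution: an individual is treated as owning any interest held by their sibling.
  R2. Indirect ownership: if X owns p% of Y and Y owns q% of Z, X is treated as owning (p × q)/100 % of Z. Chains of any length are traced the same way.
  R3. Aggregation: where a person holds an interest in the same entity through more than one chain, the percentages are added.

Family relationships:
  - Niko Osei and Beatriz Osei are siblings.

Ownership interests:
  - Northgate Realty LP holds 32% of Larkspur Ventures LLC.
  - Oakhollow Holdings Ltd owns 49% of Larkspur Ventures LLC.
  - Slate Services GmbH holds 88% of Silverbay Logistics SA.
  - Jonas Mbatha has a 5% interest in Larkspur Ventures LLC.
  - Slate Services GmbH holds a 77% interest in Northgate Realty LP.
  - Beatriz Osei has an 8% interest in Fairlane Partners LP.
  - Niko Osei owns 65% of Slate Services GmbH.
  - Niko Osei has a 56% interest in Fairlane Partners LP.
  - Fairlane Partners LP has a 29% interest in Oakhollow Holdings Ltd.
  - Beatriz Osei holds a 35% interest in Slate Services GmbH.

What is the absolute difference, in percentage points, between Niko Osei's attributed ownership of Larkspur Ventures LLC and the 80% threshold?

By sibling attribution (R1), Niko Osei is treated as also owning Beatriz Osei's interest in Slate Services GmbH, giving 65% + 35% = 100%.
By sibling attribution (R1), Niko Osei is treated as also owning Beatriz Osei's interest in Fairlane Partners LP, giving 56% + 8% = 64%.
Chain via Slate Services GmbH → Northgate Realty LP (R2): 100% × 77% × 32% = 24.64% of Larkspur Ventures LLC.
Chain via Fairlane Partners LP → Oakhollow Holdings Ltd (R2): 64% × 29% × 49% = 9.0944% of Larkspur Ventures LLC.
Aggregating (R3): 24.64% + 9.0944% = 33.7344%.
33.7344% falls short of the 80% threshold by 46.2656 percentage points.

46.2656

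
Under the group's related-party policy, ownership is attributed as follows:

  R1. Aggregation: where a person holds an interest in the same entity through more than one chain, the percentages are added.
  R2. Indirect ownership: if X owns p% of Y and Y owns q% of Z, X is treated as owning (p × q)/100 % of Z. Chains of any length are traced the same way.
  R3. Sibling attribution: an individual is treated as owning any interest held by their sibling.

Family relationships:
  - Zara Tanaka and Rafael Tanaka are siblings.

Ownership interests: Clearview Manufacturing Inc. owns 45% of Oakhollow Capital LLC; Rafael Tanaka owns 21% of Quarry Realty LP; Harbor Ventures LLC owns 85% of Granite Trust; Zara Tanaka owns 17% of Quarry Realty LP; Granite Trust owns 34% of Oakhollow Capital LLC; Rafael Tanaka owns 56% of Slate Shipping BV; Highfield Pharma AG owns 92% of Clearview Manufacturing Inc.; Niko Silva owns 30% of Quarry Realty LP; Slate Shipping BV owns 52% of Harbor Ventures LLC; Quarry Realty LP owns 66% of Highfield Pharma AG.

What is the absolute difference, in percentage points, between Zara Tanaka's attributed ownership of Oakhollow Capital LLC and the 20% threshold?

1.2012

By sibling attribution (R3), Zara Tanaka is treated as also owning Rafael Tanaka's interest in Quarry Realty LP, giving 17% + 21% = 38%.
By sibling attribution (R3), Zara Tanaka is treated as owning Rafael Tanaka's 56% interest in Slate Shipping BV.
Chain via Quarry Realty LP → Highfield Pharma AG → Clearview Manufacturing Inc. (R2): 38% × 66% × 92% × 45% = 10.38312% of Oakhollow Capital LLC.
Chain via Slate Shipping BV → Harbor Ventures LLC → Granite Trust (R2): 56% × 52% × 85% × 34% = 8.41568% of Oakhollow Capital LLC.
Aggregating (R1): 10.38312% + 8.41568% = 18.7988%.
18.7988% falls short of the 20% threshold by 1.2012 percentage points.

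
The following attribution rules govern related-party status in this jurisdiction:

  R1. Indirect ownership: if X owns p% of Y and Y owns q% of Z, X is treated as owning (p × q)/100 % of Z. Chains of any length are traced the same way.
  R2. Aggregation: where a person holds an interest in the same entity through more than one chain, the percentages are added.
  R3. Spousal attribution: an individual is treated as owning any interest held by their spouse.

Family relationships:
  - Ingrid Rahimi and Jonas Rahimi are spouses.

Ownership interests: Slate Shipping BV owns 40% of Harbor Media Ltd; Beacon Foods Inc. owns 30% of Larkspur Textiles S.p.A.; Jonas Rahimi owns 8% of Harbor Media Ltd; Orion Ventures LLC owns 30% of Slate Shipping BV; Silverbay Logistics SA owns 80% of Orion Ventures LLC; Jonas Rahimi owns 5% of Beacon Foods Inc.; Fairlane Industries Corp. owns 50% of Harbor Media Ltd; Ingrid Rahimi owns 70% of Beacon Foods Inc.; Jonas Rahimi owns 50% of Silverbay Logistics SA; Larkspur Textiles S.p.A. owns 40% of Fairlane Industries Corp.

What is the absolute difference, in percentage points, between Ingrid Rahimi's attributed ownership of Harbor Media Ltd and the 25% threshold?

7.7

By spousal attribution (R3), Ingrid Rahimi is treated as also owning Jonas Rahimi's interest in Beacon Foods Inc, giving 70% + 5% = 75%.
By spousal attribution (R3), Ingrid Rahimi is treated as owning Jonas Rahimi's 50% interest in Silverbay Logistics SA.
By spousal attribution (R3), Ingrid Rahimi is treated as owning Jonas Rahimi's 8% interest in Harbor Media Ltd.
Chain via Beacon Foods Inc. → Larkspur Textiles S.p.A. → Fairlane Industries Corp. (R1): 75% × 30% × 40% × 50% = 4.5% of Harbor Media Ltd.
Chain via Silverbay Logistics SA → Orion Ventures LLC → Slate Shipping BV (R1): 50% × 80% × 30% × 40% = 4.8% of Harbor Media Ltd.
Direct interest in Harbor Media Ltd: 8%.
Aggregating (R2): 4.5% + 4.8% + 8% = 17.3%.
17.3% falls short of the 25% threshold by 7.7 percentage points.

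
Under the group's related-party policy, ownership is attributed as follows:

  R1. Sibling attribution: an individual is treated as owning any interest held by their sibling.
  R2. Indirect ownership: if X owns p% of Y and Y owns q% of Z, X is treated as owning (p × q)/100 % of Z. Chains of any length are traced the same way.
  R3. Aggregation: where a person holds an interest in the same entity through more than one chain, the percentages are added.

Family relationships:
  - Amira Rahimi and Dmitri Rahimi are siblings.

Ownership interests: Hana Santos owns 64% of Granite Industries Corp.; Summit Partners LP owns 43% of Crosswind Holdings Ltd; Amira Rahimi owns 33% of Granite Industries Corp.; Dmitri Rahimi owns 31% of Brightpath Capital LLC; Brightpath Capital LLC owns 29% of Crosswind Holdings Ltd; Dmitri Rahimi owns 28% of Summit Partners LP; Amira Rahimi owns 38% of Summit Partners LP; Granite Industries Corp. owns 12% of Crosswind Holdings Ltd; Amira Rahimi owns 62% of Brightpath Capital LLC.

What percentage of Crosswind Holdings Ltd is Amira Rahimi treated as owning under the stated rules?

59.31%

By sibling attribution (R1), Amira Rahimi is treated as also owning Dmitri Rahimi's interest in Brightpath Capital LLC, giving 62% + 31% = 93%.
By sibling attribution (R1), Amira Rahimi is treated as also owning Dmitri Rahimi's interest in Summit Partners LP, giving 38% + 28% = 66%.
Chain via Granite Industries Corp. (R2): 33% × 12% = 3.96% of Crosswind Holdings Ltd.
Chain via Brightpath Capital LLC (R2): 93% × 29% = 26.97% of Crosswind Holdings Ltd.
Chain via Summit Partners LP (R2): 66% × 43% = 28.38% of Crosswind Holdings Ltd.
Aggregating (R3): 3.96% + 26.97% + 28.38% = 59.31%.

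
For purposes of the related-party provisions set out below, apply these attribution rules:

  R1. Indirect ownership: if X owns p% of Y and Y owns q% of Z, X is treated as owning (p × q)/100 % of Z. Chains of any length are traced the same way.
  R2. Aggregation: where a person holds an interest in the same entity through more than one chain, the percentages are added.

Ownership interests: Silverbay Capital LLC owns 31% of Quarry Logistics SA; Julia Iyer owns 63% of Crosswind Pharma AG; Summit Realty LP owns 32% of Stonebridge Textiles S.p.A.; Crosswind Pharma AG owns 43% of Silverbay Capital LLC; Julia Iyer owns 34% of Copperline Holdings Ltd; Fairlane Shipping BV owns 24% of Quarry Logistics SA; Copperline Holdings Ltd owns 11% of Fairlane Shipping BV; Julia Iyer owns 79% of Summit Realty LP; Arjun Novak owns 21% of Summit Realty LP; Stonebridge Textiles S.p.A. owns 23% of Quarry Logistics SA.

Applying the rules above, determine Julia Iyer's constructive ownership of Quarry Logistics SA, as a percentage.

15.1099%

Chain via Crosswind Pharma AG → Silverbay Capital LLC (R1): 63% × 43% × 31% = 8.3979% of Quarry Logistics SA.
Chain via Summit Realty LP → Stonebridge Textiles S.p.A. (R1): 79% × 32% × 23% = 5.8144% of Quarry Logistics SA.
Chain via Copperline Holdings Ltd → Fairlane Shipping BV (R1): 34% × 11% × 24% = 0.8976% of Quarry Logistics SA.
Aggregating (R2): 8.3979% + 5.8144% + 0.8976% = 15.1099%.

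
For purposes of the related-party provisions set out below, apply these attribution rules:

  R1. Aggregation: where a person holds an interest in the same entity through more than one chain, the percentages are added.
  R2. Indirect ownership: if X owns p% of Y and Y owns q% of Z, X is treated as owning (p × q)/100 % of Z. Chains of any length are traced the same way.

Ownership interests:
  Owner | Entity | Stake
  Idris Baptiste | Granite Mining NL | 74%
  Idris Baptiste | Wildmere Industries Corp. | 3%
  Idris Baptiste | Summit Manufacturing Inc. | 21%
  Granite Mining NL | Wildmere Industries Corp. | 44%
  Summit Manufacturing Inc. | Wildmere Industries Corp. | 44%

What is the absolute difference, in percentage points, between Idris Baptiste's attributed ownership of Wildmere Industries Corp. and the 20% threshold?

Chain via Summit Manufacturing Inc. (R2): 21% × 44% = 9.24% of Wildmere Industries Corp.
Chain via Granite Mining NL (R2): 74% × 44% = 32.56% of Wildmere Industries Corp.
Direct interest in Wildmere Industries Corp: 3%.
Aggregating (R1): 9.24% + 32.56% + 3% = 44.8%.
44.8% exceeds the 20% threshold by 24.8 percentage points.

24.8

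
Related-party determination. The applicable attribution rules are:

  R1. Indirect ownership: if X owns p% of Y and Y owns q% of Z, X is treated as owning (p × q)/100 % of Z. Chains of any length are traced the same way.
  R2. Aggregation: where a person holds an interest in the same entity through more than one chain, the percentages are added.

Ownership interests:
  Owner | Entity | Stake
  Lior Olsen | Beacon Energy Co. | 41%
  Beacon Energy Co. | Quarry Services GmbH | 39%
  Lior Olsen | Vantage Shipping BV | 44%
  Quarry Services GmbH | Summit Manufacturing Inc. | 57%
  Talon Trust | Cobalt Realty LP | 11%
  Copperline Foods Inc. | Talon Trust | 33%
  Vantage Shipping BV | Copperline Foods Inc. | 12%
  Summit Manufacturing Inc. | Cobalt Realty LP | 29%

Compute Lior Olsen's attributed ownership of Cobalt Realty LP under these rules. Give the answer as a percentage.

2.834811%

Chain via Vantage Shipping BV → Copperline Foods Inc. → Talon Trust (R1): 44% × 12% × 33% × 11% = 0.191664% of Cobalt Realty LP.
Chain via Beacon Energy Co. → Quarry Services GmbH → Summit Manufacturing Inc. (R1): 41% × 39% × 57% × 29% = 2.643147% of Cobalt Realty LP.
Aggregating (R2): 0.191664% + 2.643147% = 2.834811%.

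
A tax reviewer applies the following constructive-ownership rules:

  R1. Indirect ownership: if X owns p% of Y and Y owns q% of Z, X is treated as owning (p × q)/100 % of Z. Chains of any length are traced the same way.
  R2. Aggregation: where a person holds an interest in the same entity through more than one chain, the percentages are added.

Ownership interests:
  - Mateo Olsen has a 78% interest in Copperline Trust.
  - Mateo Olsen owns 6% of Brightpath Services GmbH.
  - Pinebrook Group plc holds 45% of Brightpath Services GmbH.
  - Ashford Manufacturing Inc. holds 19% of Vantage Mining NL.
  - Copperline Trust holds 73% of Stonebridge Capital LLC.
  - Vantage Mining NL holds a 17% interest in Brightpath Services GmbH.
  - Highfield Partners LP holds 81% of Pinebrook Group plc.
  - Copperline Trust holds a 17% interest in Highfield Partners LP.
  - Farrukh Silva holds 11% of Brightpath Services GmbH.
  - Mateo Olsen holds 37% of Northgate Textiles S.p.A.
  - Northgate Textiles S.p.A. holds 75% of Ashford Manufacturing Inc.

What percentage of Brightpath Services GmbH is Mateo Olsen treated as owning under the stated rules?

Chain via Copperline Trust → Highfield Partners LP → Pinebrook Group plc (R1): 78% × 17% × 81% × 45% = 4.83327% of Brightpath Services GmbH.
Chain via Northgate Textiles S.p.A. → Ashford Manufacturing Inc. → Vantage Mining NL (R1): 37% × 75% × 19% × 17% = 0.896325% of Brightpath Services GmbH.
Direct interest in Brightpath Services GmbH: 6%.
Aggregating (R2): 4.83327% + 0.896325% + 6% = 11.729595%.

11.729595%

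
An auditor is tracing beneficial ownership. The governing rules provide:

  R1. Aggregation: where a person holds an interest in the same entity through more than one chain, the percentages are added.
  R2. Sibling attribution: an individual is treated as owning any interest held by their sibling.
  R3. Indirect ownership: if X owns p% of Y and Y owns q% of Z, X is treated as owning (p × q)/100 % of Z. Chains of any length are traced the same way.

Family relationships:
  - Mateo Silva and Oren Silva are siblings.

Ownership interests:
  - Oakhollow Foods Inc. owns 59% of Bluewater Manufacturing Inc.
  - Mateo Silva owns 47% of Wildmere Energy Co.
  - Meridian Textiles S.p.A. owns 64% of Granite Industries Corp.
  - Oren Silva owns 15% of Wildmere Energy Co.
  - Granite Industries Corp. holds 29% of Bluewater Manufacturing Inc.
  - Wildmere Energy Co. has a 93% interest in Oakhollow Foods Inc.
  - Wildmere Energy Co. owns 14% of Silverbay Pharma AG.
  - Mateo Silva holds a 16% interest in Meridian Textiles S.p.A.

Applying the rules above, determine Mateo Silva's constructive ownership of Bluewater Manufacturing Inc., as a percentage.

By sibling attribution (R2), Mateo Silva is treated as also owning Oren Silva's interest in Wildmere Energy Co, giving 47% + 15% = 62%.
Chain via Wildmere Energy Co. → Oakhollow Foods Inc. (R3): 62% × 93% × 59% = 34.0194% of Bluewater Manufacturing Inc.
Chain via Meridian Textiles S.p.A. → Granite Industries Corp. (R3): 16% × 64% × 29% = 2.9696% of Bluewater Manufacturing Inc.
Aggregating (R1): 34.0194% + 2.9696% = 36.989%.

36.989%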